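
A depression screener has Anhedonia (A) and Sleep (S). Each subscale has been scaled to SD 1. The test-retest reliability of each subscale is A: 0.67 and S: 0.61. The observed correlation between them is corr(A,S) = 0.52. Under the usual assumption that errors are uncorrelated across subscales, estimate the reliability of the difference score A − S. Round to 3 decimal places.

Var(A−S) = 1 + 1 − 2·0.52 = 2 − 1.04 = 0.96.
Under uncorrelated errors the observed covariances equal the true-score covariances, so only the own-variance terms attenuate.
True-score variance = [0.67 + 0.61] − 1.04 = 1.28 − 1.04 = 0.24.
Reliability = 0.24 / 0.96 = 0.250.

0.250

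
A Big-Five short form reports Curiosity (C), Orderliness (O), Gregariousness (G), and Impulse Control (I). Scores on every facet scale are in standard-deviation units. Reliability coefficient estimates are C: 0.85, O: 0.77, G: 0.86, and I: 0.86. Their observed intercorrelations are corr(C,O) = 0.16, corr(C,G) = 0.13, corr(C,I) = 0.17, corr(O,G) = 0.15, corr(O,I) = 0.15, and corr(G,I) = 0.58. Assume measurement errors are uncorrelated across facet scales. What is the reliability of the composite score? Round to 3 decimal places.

Var(C+O+G+I) = 4 + 2·[0.16 + 0.13 + 0.17 + 0.15 + 0.15 + 0.58] = 4 + 2.68 = 6.68.
Under uncorrelated errors the observed covariances equal the true-score covariances, so only the own-variance terms attenuate.
True-score variance = [0.85 + 0.77 + 0.86 + 0.86] + 2.68 = 3.34 + 2.68 = 6.02.
Reliability = 6.02 / 6.68 = 0.901.

0.901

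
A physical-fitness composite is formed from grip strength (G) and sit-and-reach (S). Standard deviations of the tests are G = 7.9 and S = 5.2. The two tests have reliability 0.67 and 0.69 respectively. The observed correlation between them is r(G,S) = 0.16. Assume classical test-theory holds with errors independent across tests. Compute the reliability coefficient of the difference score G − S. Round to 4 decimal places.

0.6202

Var(G−S) = 7.9² + 5.2² − 2·7.9·5.2·0.16 = 89.45 − 13.1456 = 76.3044.
Because errors are independent across components, Cov(Tᵢ,Tⱼ) = Cov(Xᵢ,Xⱼ); the off-diagonal part of the true-score variance is the same as above.
True-score variance = [7.9²·0.67 + 5.2²·0.69] − 13.1456 = 60.4723 − 13.1456 = 47.3267.
Reliability = 47.3267 / 76.3044 = 0.6202.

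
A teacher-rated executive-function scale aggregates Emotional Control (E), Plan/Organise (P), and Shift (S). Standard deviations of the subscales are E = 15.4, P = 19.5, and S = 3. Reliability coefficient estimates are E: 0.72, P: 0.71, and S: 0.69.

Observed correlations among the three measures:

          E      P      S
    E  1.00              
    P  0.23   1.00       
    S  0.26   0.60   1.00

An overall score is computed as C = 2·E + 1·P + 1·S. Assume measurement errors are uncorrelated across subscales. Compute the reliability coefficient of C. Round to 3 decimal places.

Var(C) = 2²·15.4² + 19.5² + 3² + 2·[2·15.4·19.5·0.23 + 2·15.4·3·0.26 + 19.5·3·0.60] = 1337.89 + 394.524 = 1732.41.
Because errors are independent across components, Cov(Tᵢ,Tⱼ) = Cov(Xᵢ,Xⱼ); the off-diagonal part of the true-score variance is the same as above.
True-score variance = [2²·15.4²·0.72 + 19.5²·0.71 + 3²·0.69] + 394.524 = 959.208 + 394.524 = 1353.73.
Reliability = 1353.73 / 1732.41 = 0.781.

0.781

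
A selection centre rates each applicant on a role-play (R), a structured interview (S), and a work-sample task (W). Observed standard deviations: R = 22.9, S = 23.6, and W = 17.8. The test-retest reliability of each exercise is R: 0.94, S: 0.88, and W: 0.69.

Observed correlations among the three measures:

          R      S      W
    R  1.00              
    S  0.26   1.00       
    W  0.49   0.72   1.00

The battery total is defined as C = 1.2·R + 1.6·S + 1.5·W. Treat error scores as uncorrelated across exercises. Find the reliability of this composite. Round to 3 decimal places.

Var(C) = 1.2²·22.9² + 1.6²·23.6² + 1.5²·17.8² + 2·[1.92·22.9·23.6·0.26 + 1.8·22.9·17.8·0.49 + 2.4·23.6·17.8·0.72] = 2893.86 + 2710.41 = 5604.27.
With uncorrelated errors the cross-covariances are all true-score covariance, so they carry over unchanged; only the diagonal terms shrink to ρᵢσᵢ².
True-score variance = [1.2²·22.9²·0.94 + 1.6²·23.6²·0.88 + 1.5²·17.8²·0.69] + 2710.41 = 2456.45 + 2710.41 = 5166.87.
Reliability = 5166.87 / 5604.27 = 0.922.

0.922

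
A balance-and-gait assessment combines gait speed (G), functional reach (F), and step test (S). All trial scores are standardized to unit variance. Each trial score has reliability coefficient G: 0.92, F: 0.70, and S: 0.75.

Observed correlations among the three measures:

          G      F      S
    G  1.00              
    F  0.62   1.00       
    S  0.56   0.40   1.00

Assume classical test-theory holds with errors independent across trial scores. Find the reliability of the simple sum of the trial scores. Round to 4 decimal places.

0.8977

Var(G+F+S) = 3 + 2·[0.62 + 0.56 + 0.40] = 3 + 3.16 = 6.16.
Under uncorrelated errors the observed covariances equal the true-score covariances, so only the own-variance terms attenuate.
True-score variance = [0.92 + 0.70 + 0.75] + 3.16 = 2.37 + 3.16 = 5.53.
Reliability = 5.53 / 6.16 = 0.8977.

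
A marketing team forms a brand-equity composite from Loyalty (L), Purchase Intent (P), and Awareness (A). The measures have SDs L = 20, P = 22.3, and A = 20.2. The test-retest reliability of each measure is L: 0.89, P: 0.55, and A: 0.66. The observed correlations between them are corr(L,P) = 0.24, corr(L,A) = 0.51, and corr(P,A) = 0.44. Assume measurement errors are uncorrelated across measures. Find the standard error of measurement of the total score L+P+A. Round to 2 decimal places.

Var(total) = 1305.33 + 1022.56 = 2327.89.
True-score variance = 898.816 + 1022.56 = 1921.38, so reliability = 0.8254.
Error variance = 2327.89 − 1921.38 = 406.514; SEM = √406.514 = 20.16.

20.16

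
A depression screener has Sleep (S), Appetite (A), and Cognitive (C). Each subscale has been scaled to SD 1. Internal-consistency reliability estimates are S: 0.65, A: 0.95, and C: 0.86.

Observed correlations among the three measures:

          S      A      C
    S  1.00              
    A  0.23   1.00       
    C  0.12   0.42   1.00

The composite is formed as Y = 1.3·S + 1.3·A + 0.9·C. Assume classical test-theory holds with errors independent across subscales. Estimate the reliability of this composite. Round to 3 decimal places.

Var(Y) = 1.3² + 1.3² + 0.9² + 2·[1.69·0.23 + 1.17·0.12 + 1.17·0.42] = 4.19 + 2.041 = 6.231.
Under uncorrelated errors the observed covariances equal the true-score covariances, so only the own-variance terms attenuate.
True-score variance = [1.3²·0.65 + 1.3²·0.95 + 0.9²·0.86] + 2.041 = 3.4006 + 2.041 = 5.4416.
Reliability = 5.4416 / 6.231 = 0.873.

0.873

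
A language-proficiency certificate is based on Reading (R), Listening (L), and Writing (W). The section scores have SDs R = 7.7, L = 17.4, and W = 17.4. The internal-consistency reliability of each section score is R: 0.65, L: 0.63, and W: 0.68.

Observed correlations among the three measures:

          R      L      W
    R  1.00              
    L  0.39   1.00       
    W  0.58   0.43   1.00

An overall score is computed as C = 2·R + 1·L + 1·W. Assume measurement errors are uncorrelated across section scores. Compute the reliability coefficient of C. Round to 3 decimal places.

Var(C) = 2²·7.7² + 17.4² + 17.4² + 2·[2·7.7·17.4·0.39 + 2·7.7·17.4·0.58 + 17.4·17.4·0.43] = 842.68 + 780.216 = 1622.9.
With uncorrelated errors the cross-covariances are all true-score covariance, so they carry over unchanged; only the diagonal terms shrink to ρᵢσᵢ².
True-score variance = [2²·7.7²·0.65 + 17.4²·0.63 + 17.4²·0.68] + 780.216 = 550.77 + 780.216 = 1330.99.
Reliability = 1330.99 / 1622.9 = 0.820.

0.820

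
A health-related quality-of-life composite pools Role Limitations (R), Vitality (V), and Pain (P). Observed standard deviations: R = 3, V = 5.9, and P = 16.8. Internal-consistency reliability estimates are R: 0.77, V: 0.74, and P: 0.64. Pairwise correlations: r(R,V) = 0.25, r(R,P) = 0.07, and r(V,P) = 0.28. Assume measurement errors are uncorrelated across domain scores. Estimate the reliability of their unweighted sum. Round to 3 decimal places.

Var(R+V+P) = 3² + 5.9² + 16.8² + 2·[3·5.9·0.25 + 3·16.8·0.07 + 5.9·16.8·0.28] = 326.05 + 71.4132 = 397.463.
With uncorrelated errors the cross-covariances are all true-score covariance, so they carry over unchanged; only the diagonal terms shrink to ρᵢσᵢ².
True-score variance = [3²·0.77 + 5.9²·0.74 + 16.8²·0.64] + 71.4132 = 213.323 + 71.4132 = 284.736.
Reliability = 284.736 / 397.463 = 0.716.

0.716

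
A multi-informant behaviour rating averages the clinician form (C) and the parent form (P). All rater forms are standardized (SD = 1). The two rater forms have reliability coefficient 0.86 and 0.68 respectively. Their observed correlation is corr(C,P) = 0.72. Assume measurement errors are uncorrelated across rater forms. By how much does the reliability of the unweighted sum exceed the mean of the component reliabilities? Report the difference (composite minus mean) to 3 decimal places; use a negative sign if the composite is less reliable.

0.096

Var(sum) = 2 + 1.44 = 3.44; true-score variance = 1.54 + 1.44 = 2.98; composite reliability = 0.8663.
Mean component reliability = 0.7700.
Difference = 0.8663 − 0.7700 = 0.096.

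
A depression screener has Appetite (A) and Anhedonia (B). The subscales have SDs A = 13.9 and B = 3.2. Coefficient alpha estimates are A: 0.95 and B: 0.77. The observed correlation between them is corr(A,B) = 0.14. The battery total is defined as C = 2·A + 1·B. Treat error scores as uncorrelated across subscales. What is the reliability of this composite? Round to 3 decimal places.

Var(C) = 2²·13.9² + 3.2² + 2·[2·13.9·3.2·0.14] = 783.08 + 24.9088 = 807.989.
Because errors are independent across components, Cov(Tᵢ,Tⱼ) = Cov(Xᵢ,Xⱼ); the off-diagonal part of the true-score variance is the same as above.
True-score variance = [2²·13.9²·0.95 + 3.2²·0.77] + 24.9088 = 742.083 + 24.9088 = 766.992.
Reliability = 766.992 / 807.989 = 0.949.

0.949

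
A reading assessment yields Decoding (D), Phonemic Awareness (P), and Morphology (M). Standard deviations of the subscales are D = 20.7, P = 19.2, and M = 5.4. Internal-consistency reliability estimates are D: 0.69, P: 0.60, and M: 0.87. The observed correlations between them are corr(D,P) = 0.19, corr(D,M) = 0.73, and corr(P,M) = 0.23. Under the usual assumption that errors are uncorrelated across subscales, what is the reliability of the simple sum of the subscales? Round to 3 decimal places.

Var(D+P+M) = 20.7² + 19.2² + 5.4² + 2·[20.7·19.2·0.19 + 20.7·5.4·0.73 + 19.2·5.4·0.23] = 826.29 + 361.919 = 1188.21.
Under uncorrelated errors the observed covariances equal the true-score covariances, so only the own-variance terms attenuate.
True-score variance = [20.7²·0.69 + 19.2²·0.60 + 5.4²·0.87] + 361.919 = 542.211 + 361.919 = 904.13.
Reliability = 904.13 / 1188.21 = 0.761.

0.761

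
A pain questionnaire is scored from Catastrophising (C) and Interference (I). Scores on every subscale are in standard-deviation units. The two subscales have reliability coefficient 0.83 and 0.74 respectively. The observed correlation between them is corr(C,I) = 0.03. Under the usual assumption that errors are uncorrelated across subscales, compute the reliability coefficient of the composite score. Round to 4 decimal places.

Var(C+I) = 2 + 2·[0.03] = 2 + 0.06 = 2.06.
With uncorrelated errors the cross-covariances are all true-score covariance, so they carry over unchanged; only the diagonal terms shrink to ρᵢσᵢ².
True-score variance = [0.83 + 0.74] + 0.06 = 1.57 + 0.06 = 1.63.
Reliability = 1.63 / 2.06 = 0.7913.

0.7913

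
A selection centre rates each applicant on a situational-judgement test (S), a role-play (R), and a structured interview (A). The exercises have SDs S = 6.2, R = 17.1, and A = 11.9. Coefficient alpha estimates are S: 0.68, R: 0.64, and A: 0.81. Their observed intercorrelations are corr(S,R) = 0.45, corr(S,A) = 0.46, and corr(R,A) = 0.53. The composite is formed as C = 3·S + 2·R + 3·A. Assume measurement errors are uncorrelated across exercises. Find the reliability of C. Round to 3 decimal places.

0.853

Var(C) = 3²·6.2² + 2²·17.1² + 3²·11.9² + 2·[6·6.2·17.1·0.45 + 9·6.2·11.9·0.46 + 6·17.1·11.9·0.53] = 2790.09 + 2477.6 = 5267.69.
With uncorrelated errors the cross-covariances are all true-score covariance, so they carry over unchanged; only the diagonal terms shrink to ρᵢσᵢ².
True-score variance = [3²·6.2²·0.68 + 2²·17.1²·0.64 + 3²·11.9²·0.81] + 2477.6 = 2016.16 + 2477.6 = 4493.76.
Reliability = 4493.76 / 5267.69 = 0.853.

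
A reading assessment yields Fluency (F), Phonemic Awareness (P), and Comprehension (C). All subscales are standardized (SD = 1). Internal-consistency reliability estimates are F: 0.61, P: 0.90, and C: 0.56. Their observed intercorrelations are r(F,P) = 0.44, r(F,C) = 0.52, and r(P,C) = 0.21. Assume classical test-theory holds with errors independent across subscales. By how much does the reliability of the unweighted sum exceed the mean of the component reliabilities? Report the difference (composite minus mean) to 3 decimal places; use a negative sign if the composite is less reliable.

0.136

Var(sum) = 3 + 2.34 = 5.34; true-score variance = 2.07 + 2.34 = 4.41; composite reliability = 0.8258.
Mean component reliability = 0.6900.
Difference = 0.8258 − 0.6900 = 0.136.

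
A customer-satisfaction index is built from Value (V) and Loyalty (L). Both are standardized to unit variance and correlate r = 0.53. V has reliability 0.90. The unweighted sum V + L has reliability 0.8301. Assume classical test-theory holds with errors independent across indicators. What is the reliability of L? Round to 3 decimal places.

Var(V+L) = 2 + 2·0.53 = 3.060.
True-score variance = ρ_V + ρ_L + 2·0.53, so 0.8301 = (0.90 + ρ_L + 1.06) / 3.060.
ρ_L = 0.8301·3.060 − 0.90 − 1.06 = 0.580.

0.580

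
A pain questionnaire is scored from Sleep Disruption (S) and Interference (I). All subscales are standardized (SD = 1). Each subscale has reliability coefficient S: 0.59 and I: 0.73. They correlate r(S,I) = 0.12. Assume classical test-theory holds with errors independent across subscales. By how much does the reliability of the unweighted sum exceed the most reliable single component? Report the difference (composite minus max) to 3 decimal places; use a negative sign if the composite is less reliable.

-0.034

Var(sum) = 2 + 0.24 = 2.24; true-score variance = 1.32 + 0.24 = 1.56; composite reliability = 0.6964.
Max component reliability = 0.7300.
Difference = 0.6964 − 0.7300 = -0.034.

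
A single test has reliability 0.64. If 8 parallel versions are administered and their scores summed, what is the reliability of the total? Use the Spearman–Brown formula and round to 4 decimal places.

ρ_k = kρ / (1 + (k−1)ρ) = 8·0.64 / (1 + 7·0.64) = 5.120 / 5.480 = 0.9343.

0.9343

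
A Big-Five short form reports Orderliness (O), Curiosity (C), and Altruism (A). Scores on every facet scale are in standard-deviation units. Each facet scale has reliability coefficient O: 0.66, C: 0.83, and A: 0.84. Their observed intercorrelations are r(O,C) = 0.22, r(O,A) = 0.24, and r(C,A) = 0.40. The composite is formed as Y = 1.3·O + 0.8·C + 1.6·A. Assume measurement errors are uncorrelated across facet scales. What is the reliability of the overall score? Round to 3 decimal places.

0.852

Var(Y) = 1.3² + 0.8² + 1.6² + 2·[1.04·0.22 + 2.08·0.24 + 1.28·0.40] = 4.89 + 2.48 = 7.37.
With uncorrelated errors the cross-covariances are all true-score covariance, so they carry over unchanged; only the diagonal terms shrink to ρᵢσᵢ².
True-score variance = [1.3²·0.66 + 0.8²·0.83 + 1.6²·0.84] + 2.48 = 3.797 + 2.48 = 6.277.
Reliability = 6.277 / 7.37 = 0.852.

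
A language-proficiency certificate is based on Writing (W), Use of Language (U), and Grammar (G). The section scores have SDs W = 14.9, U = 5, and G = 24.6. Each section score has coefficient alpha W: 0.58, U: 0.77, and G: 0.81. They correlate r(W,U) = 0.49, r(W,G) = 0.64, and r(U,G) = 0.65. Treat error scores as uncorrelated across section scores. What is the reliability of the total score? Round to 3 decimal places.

0.862

Var(W+U+G) = 14.9² + 5² + 24.6² + 2·[14.9·5·0.49 + 14.9·24.6·0.64 + 5·24.6·0.65] = 852.17 + 702.081 = 1554.25.
Under uncorrelated errors the observed covariances equal the true-score covariances, so only the own-variance terms attenuate.
True-score variance = [14.9²·0.58 + 5²·0.77 + 24.6²·0.81] + 702.081 = 638.195 + 702.081 = 1340.28.
Reliability = 1340.28 / 1554.25 = 0.862.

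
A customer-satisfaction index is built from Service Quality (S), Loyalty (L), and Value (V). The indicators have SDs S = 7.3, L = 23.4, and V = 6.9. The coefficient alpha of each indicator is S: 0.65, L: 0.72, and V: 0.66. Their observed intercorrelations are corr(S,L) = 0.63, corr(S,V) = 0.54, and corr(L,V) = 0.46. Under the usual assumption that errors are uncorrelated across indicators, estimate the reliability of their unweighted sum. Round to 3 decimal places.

Var(S+L+V) = 7.3² + 23.4² + 6.9² + 2·[7.3·23.4·0.63 + 7.3·6.9·0.54 + 23.4·6.9·0.46] = 648.46 + 418.176 = 1066.64.
Because errors are independent across components, Cov(Tᵢ,Tⱼ) = Cov(Xᵢ,Xⱼ); the off-diagonal part of the true-score variance is the same as above.
True-score variance = [7.3²·0.65 + 23.4²·0.72 + 6.9²·0.66] + 418.176 = 460.304 + 418.176 = 878.48.
Reliability = 878.48 / 1066.64 = 0.824.

0.824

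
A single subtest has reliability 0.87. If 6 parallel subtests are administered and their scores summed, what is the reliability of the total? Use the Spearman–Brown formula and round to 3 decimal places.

0.976

ρ_k = kρ / (1 + (k−1)ρ) = 6·0.87 / (1 + 5·0.87) = 5.220 / 5.350 = 0.976.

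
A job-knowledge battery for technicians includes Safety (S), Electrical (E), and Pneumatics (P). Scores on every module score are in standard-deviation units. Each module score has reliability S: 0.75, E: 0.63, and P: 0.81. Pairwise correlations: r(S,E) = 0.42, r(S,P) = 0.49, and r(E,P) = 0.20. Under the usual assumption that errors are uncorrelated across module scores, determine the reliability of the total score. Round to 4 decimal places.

0.8448

Var(S+E+P) = 3 + 2·[0.42 + 0.49 + 0.20] = 3 + 2.22 = 5.22.
With uncorrelated errors the cross-covariances are all true-score covariance, so they carry over unchanged; only the diagonal terms shrink to ρᵢσᵢ².
True-score variance = [0.75 + 0.63 + 0.81] + 2.22 = 2.19 + 2.22 = 4.41.
Reliability = 4.41 / 5.22 = 0.8448.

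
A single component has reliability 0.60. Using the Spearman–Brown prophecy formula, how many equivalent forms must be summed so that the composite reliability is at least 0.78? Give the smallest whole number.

3

k ≥ ρ*(1−ρ₁)/(ρ₁(1−ρ*)) = 0.78·0.40 / (0.60·0.22) = 2.364.
Smallest integer k = 3.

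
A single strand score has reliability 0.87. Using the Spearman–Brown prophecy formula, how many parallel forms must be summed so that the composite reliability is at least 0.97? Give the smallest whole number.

k ≥ ρ*(1−ρ₁)/(ρ₁(1−ρ*)) = 0.97·0.13 / (0.87·0.03) = 4.831.
Smallest integer k = 5.

5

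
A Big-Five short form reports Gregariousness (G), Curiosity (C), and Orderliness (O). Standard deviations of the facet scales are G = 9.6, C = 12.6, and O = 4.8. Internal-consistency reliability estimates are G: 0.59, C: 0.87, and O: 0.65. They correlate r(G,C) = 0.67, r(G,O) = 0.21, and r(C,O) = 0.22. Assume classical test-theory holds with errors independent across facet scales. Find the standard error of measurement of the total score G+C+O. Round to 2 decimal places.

8.15

Var(total) = 273.96 + 208.051 = 482.011.
True-score variance = 207.472 + 208.051 = 415.523, so reliability = 0.8621.
Error variance = 482.011 − 415.523 = 66.4884; SEM = √66.4884 = 8.15.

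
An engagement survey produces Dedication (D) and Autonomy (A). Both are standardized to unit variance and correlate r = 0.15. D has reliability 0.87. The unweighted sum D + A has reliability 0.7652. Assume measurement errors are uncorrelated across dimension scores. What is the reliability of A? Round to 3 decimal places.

Var(D+A) = 2 + 2·0.15 = 2.300.
True-score variance = ρ_D + ρ_A + 2·0.15, so 0.7652 = (0.87 + ρ_A + 0.30) / 2.300.
ρ_A = 0.7652·2.300 − 0.87 − 0.30 = 0.590.

0.590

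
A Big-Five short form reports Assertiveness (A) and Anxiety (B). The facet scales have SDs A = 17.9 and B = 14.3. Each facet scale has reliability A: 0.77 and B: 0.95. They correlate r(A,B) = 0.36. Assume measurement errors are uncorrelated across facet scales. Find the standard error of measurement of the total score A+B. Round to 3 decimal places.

Var(total) = 524.9 + 184.298 = 709.198.
True-score variance = 440.981 + 184.298 = 625.28, so reliability = 0.8817.
Error variance = 709.198 − 625.28 = 83.9188; SEM = √83.9188 = 9.161.

9.161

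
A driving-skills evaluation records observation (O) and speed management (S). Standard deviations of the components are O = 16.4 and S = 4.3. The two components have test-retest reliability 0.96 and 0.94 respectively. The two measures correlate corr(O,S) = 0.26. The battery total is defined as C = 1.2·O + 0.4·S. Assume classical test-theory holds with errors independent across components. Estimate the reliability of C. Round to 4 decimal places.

0.9616

Var(C) = 1.2²·16.4² + 0.4²·4.3² + 2·[0.48·16.4·4.3·0.26] = 390.261 + 17.6018 = 407.863.
Because errors are independent across components, Cov(Tᵢ,Tⱼ) = Cov(Xᵢ,Xⱼ); the off-diagonal part of the true-score variance is the same as above.
True-score variance = [1.2²·16.4²·0.96 + 0.4²·4.3²·0.94] + 17.6018 = 374.591 + 17.6018 = 392.193.
Reliability = 392.193 / 407.863 = 0.9616.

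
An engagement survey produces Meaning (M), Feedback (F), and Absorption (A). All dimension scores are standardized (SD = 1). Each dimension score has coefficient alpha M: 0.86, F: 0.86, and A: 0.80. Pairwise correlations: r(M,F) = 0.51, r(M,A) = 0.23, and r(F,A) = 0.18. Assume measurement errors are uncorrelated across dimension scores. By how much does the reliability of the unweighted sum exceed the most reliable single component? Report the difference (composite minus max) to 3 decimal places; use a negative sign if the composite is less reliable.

0.041

Var(sum) = 3 + 1.84 = 4.84; true-score variance = 2.52 + 1.84 = 4.36; composite reliability = 0.9008.
Max component reliability = 0.8600.
Difference = 0.9008 − 0.8600 = 0.041.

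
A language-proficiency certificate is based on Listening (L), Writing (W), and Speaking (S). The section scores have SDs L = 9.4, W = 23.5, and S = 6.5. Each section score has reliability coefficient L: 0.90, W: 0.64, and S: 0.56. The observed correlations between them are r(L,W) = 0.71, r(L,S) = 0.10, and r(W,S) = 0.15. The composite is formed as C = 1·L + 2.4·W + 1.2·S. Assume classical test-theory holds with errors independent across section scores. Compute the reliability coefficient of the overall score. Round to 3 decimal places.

0.721

Var(C) = 9.4² + 2.4²·23.5² + 1.2²·6.5² + 2·[2.4·9.4·23.5·0.71 + 1.2·9.4·6.5·0.10 + 2.88·23.5·6.5·0.15] = 3330.16 + 899.467 = 4229.63.
Under uncorrelated errors the observed covariances equal the true-score covariances, so only the own-variance terms attenuate.
True-score variance = [9.4²·0.90 + 2.4²·23.5²·0.64 + 1.2²·6.5²·0.56] + 899.467 = 2149.41 + 899.467 = 3048.88.
Reliability = 3048.88 / 4229.63 = 0.721.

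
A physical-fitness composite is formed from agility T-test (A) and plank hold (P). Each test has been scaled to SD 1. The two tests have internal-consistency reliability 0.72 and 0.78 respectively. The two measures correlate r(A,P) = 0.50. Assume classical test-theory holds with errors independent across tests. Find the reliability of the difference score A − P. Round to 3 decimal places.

0.500

Var(A−P) = 1 + 1 − 2·0.50 = 2 − 1 = 1.
Under uncorrelated errors the observed covariances equal the true-score covariances, so only the own-variance terms attenuate.
True-score variance = [0.72 + 0.78] − 1 = 1.5 − 1 = 0.5.
Reliability = 0.5 / 1 = 0.500.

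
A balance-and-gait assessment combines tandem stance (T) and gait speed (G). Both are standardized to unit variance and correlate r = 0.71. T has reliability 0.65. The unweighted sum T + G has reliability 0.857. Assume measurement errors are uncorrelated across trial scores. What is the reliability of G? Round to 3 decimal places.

0.861

Var(T+G) = 2 + 2·0.71 = 3.420.
True-score variance = ρ_T + ρ_G + 2·0.71, so 0.857 = (0.65 + ρ_G + 1.42) / 3.420.
ρ_G = 0.857·3.420 − 0.65 − 1.42 = 0.861.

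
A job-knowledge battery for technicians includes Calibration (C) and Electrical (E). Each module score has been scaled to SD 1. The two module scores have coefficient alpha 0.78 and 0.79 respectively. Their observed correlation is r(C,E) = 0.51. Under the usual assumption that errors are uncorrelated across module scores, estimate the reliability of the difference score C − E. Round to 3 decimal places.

Var(C−E) = 1 + 1 − 2·0.51 = 2 − 1.02 = 0.98.
With uncorrelated errors the cross-covariances are all true-score covariance, so they carry over unchanged; only the diagonal terms shrink to ρᵢσᵢ².
True-score variance = [0.78 + 0.79] − 1.02 = 1.57 − 1.02 = 0.55.
Reliability = 0.55 / 0.98 = 0.561.

0.561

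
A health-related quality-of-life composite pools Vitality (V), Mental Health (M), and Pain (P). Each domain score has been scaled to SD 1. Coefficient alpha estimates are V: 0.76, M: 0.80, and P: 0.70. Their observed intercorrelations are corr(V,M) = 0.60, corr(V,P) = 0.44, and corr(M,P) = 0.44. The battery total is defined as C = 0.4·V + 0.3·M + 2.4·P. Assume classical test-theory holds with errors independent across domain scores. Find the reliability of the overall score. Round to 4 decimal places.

Var(C) = 0.4² + 0.3² + 2.4² + 2·[0.12·0.60 + 0.96·0.44 + 0.72·0.44] = 6.01 + 1.6224 = 7.6324.
Because errors are independent across components, Cov(Tᵢ,Tⱼ) = Cov(Xᵢ,Xⱼ); the off-diagonal part of the true-score variance is the same as above.
True-score variance = [0.4²·0.76 + 0.3²·0.80 + 2.4²·0.70] + 1.6224 = 4.2256 + 1.6224 = 5.848.
Reliability = 5.848 / 7.6324 = 0.7662.

0.7662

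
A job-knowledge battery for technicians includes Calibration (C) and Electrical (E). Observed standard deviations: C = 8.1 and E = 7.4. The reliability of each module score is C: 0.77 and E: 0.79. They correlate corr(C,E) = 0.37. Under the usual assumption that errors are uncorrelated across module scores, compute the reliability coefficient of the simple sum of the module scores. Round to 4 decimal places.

0.8386

Var(C+E) = 8.1² + 7.4² + 2·[8.1·7.4·0.37] = 120.37 + 44.3556 = 164.726.
With uncorrelated errors the cross-covariances are all true-score covariance, so they carry over unchanged; only the diagonal terms shrink to ρᵢσᵢ².
True-score variance = [8.1²·0.77 + 7.4²·0.79] + 44.3556 = 93.7801 + 44.3556 = 138.136.
Reliability = 138.136 / 164.726 = 0.8386.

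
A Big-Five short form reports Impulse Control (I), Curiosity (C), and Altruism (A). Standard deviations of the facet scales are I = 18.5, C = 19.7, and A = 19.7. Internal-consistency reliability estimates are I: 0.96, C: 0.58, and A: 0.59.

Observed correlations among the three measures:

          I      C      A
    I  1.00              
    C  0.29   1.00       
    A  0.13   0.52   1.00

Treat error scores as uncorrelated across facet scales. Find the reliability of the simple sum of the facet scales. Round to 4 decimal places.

0.8163

Var(I+C+A) = 18.5² + 19.7² + 19.7² + 2·[18.5·19.7·0.29 + 18.5·19.7·0.13 + 19.7·19.7·0.52] = 1118.43 + 709.752 = 1828.18.
Under uncorrelated errors the observed covariances equal the true-score covariances, so only the own-variance terms attenuate.
True-score variance = [18.5²·0.96 + 19.7²·0.58 + 19.7²·0.59] + 709.752 = 782.625 + 709.752 = 1492.38.
Reliability = 1492.38 / 1828.18 = 0.8163.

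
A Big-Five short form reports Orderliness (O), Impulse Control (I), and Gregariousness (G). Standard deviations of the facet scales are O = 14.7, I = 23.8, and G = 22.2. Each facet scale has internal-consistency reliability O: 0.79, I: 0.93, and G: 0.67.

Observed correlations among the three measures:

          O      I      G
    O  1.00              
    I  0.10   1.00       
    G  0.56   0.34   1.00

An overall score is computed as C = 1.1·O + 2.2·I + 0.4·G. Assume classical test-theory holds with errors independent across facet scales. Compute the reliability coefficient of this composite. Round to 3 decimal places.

0.927

Var(C) = 1.1²·14.7² + 2.2²·23.8² + 0.4²·22.2² + 2·[2.42·14.7·23.8·0.10 + 0.44·14.7·22.2·0.56 + 0.88·23.8·22.2·0.34] = 3081.89 + 646.323 = 3728.22.
Under uncorrelated errors the observed covariances equal the true-score covariances, so only the own-variance terms attenuate.
True-score variance = [1.1²·14.7²·0.79 + 2.2²·23.8²·0.93 + 0.4²·22.2²·0.67] + 646.323 = 2809.05 + 646.323 = 3455.38.
Reliability = 3455.38 / 3728.22 = 0.927.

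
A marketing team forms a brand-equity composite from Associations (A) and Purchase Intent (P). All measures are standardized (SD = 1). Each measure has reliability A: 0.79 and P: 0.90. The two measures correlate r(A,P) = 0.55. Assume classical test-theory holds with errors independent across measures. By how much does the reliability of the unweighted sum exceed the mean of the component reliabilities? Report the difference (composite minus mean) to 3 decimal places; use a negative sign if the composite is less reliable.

Var(sum) = 2 + 1.1 = 3.1; true-score variance = 1.69 + 1.1 = 2.79; composite reliability = 0.9000.
Mean component reliability = 0.8450.
Difference = 0.9000 − 0.8450 = 0.055.

0.055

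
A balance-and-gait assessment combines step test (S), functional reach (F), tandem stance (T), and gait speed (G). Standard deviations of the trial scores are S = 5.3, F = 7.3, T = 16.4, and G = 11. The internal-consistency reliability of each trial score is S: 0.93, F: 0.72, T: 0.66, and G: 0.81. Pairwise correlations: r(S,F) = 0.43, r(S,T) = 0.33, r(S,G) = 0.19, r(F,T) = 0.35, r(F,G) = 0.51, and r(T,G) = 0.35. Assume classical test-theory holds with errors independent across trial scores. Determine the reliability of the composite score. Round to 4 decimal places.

Var(S+F+T+G) = 5.3² + 7.3² + 16.4² + 11² + 2·[5.3·7.3·0.43 + 5.3·16.4·0.33 + 5.3·11·0.19 + 7.3·16.4·0.35 + 7.3·11·0.51 + 16.4·11·0.35] = 471.34 + 404.785 = 876.125.
With uncorrelated errors the cross-covariances are all true-score covariance, so they carry over unchanged; only the diagonal terms shrink to ρᵢσᵢ².
True-score variance = [5.3²·0.93 + 7.3²·0.72 + 16.4²·0.66 + 11²·0.81] + 404.785 = 340.016 + 404.785 = 744.801.
Reliability = 744.801 / 876.125 = 0.8501.

0.8501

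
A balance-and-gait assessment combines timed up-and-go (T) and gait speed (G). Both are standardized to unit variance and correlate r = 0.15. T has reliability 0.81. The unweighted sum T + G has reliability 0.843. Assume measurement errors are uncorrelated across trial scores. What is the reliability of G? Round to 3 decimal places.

Var(T+G) = 2 + 2·0.15 = 2.300.
True-score variance = ρ_T + ρ_G + 2·0.15, so 0.843 = (0.81 + ρ_G + 0.30) / 2.300.
ρ_G = 0.843·2.300 − 0.81 − 0.30 = 0.829.

0.829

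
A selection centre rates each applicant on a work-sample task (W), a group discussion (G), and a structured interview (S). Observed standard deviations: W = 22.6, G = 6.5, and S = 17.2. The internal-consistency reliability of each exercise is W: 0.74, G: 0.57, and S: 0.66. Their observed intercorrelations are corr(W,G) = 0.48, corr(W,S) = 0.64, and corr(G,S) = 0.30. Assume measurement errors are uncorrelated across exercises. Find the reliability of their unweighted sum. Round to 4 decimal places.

0.8382

Var(W+G+S) = 22.6² + 6.5² + 17.2² + 2·[22.6·6.5·0.48 + 22.6·17.2·0.64 + 6.5·17.2·0.30] = 848.85 + 705.666 = 1554.52.
With uncorrelated errors the cross-covariances are all true-score covariance, so they carry over unchanged; only the diagonal terms shrink to ρᵢσᵢ².
True-score variance = [22.6²·0.74 + 6.5²·0.57 + 17.2²·0.66] + 705.666 = 597.299 + 705.666 = 1302.96.
Reliability = 1302.96 / 1554.52 = 0.8382.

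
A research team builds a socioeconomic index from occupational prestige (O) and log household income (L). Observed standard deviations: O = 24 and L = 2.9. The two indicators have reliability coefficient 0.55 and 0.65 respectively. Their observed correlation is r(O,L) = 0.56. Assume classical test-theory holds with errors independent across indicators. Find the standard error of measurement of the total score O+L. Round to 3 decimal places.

Var(total) = 584.41 + 77.952 = 662.362.
True-score variance = 322.267 + 77.952 = 400.219, so reliability = 0.6042.
Error variance = 662.362 − 400.219 = 262.143; SEM = √262.143 = 16.191.

16.191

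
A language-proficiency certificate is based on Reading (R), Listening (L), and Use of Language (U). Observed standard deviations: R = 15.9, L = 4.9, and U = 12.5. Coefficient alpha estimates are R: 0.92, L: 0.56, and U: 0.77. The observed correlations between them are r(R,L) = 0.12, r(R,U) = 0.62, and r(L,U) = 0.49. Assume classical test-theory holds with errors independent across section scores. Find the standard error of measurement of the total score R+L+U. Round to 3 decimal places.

8.169

Var(total) = 433.07 + 325.173 = 758.243.
True-score variance = 366.343 + 325.173 = 691.517, so reliability = 0.9120.
Error variance = 758.243 − 691.517 = 66.7267; SEM = √66.7267 = 8.169.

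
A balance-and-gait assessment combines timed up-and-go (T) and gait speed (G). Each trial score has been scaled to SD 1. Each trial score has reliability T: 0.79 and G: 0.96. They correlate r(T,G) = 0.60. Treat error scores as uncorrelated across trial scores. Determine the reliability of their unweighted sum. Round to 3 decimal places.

0.922

Var(T+G) = 2 + 2·[0.60] = 2 + 1.2 = 3.2.
Because errors are independent across components, Cov(Tᵢ,Tⱼ) = Cov(Xᵢ,Xⱼ); the off-diagonal part of the true-score variance is the same as above.
True-score variance = [0.79 + 0.96] + 1.2 = 1.75 + 1.2 = 2.95.
Reliability = 2.95 / 3.2 = 0.922.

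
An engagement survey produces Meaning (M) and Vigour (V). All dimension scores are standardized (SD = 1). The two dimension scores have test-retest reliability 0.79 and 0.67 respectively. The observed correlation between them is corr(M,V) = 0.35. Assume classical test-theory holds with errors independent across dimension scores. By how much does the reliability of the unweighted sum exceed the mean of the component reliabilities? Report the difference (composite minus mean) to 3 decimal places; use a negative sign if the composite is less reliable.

Var(sum) = 2 + 0.7 = 2.7; true-score variance = 1.46 + 0.7 = 2.16; composite reliability = 0.8000.
Mean component reliability = 0.7300.
Difference = 0.8000 − 0.7300 = 0.070.

0.070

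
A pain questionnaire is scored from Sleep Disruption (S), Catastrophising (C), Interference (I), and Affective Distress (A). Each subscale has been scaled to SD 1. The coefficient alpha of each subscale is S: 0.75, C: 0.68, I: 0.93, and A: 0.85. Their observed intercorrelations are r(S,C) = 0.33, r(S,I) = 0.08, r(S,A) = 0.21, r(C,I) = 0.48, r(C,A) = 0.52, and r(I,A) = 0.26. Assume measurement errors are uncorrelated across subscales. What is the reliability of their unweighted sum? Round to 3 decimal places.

0.898

Var(S+C+I+A) = 4 + 2·[0.33 + 0.08 + 0.21 + 0.48 + 0.52 + 0.26] = 4 + 3.76 = 7.76.
Under uncorrelated errors the observed covariances equal the true-score covariances, so only the own-variance terms attenuate.
True-score variance = [0.75 + 0.68 + 0.93 + 0.85] + 3.76 = 3.21 + 3.76 = 6.97.
Reliability = 6.97 / 7.76 = 0.898.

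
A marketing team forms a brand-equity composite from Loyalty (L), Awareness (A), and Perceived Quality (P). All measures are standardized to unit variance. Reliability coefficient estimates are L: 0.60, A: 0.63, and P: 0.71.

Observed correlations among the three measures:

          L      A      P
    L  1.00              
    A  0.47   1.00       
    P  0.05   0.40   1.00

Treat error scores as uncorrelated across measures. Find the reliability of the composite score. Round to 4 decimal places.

0.7810

Var(L+A+P) = 3 + 2·[0.47 + 0.05 + 0.40] = 3 + 1.84 = 4.84.
Under uncorrelated errors the observed covariances equal the true-score covariances, so only the own-variance terms attenuate.
True-score variance = [0.60 + 0.63 + 0.71] + 1.84 = 1.94 + 1.84 = 3.78.
Reliability = 3.78 / 4.84 = 0.7810.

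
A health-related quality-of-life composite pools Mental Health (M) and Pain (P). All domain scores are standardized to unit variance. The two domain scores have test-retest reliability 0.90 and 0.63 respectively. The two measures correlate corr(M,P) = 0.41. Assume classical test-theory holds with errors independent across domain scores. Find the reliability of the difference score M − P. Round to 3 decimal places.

Var(M−P) = 1 + 1 − 2·0.41 = 2 − 0.82 = 1.18.
Because errors are independent across components, Cov(Tᵢ,Tⱼ) = Cov(Xᵢ,Xⱼ); the off-diagonal part of the true-score variance is the same as above.
True-score variance = [0.90 + 0.63] − 0.82 = 1.53 − 0.82 = 0.71.
Reliability = 0.71 / 1.18 = 0.602.

0.602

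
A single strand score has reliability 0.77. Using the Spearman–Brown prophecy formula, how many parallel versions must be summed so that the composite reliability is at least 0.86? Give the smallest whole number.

2

k ≥ ρ*(1−ρ₁)/(ρ₁(1−ρ*)) = 0.86·0.23 / (0.77·0.14) = 1.835.
Smallest integer k = 2.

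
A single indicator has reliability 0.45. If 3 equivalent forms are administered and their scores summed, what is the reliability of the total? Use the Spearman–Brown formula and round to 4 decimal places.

0.7105

ρ_k = kρ / (1 + (k−1)ρ) = 3·0.45 / (1 + 2·0.45) = 1.350 / 1.900 = 0.7105.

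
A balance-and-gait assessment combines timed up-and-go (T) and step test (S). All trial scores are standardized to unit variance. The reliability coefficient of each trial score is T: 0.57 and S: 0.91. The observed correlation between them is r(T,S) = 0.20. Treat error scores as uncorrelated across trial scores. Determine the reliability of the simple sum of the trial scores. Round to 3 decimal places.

0.783

Var(T+S) = 2 + 2·[0.20] = 2 + 0.4 = 2.4.
Because errors are independent across components, Cov(Tᵢ,Tⱼ) = Cov(Xᵢ,Xⱼ); the off-diagonal part of the true-score variance is the same as above.
True-score variance = [0.57 + 0.91] + 0.4 = 1.48 + 0.4 = 1.88.
Reliability = 1.88 / 2.4 = 0.783.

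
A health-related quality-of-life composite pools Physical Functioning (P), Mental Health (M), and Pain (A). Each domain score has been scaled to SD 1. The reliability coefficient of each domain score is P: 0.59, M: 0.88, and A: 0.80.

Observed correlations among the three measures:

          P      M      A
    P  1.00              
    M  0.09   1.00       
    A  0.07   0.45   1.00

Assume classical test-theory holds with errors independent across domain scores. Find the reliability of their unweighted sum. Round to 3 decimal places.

0.827

Var(P+M+A) = 3 + 2·[0.09 + 0.07 + 0.45] = 3 + 1.22 = 4.22.
Under uncorrelated errors the observed covariances equal the true-score covariances, so only the own-variance terms attenuate.
True-score variance = [0.59 + 0.88 + 0.80] + 1.22 = 2.27 + 1.22 = 3.49.
Reliability = 3.49 / 4.22 = 0.827.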